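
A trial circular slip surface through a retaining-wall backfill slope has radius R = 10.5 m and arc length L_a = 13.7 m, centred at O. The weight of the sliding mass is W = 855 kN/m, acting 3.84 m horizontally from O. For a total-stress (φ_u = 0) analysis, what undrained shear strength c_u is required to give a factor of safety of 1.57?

FS = c_u·L_a·R / (W·d), so c_u = FS·W·d / (L_a·R).
c_u = 1.57·855·3.84 / (13.70·10.5) = 5154.6 / 143.85 = 35.83 kPa

c_u = 35.8 kPa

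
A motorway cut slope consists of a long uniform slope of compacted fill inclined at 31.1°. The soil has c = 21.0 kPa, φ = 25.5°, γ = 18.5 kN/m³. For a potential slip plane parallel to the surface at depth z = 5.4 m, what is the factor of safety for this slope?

FS = 1.27

For an infinite slope with a slip plane parallel to the surface (no pore pressure): FS = [c + γz cos²β tanφ] / [γz sinβ cosβ].
γz = 18.5·5.4 = 99.90 kN/m²
Numerator = 21.0 + 99.90·cos²31.1°·tan25.5° = 21.0 + 99.90·0.7332·0.4770 = 55.937 kPa
Denominator = 99.90·sin31.1°·cos31.1° = 99.90·0.5165·0.8563 = 44.185 kPa
FS = 55.937 / 44.185 = 1.266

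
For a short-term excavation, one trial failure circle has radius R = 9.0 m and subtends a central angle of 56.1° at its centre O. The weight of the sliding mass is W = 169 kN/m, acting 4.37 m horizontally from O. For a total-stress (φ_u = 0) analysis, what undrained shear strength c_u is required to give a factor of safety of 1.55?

FS = c_u·L_a·R / (W·d), so c_u = FS·W·d / (L_a·R).
Arc length L_a = R·θ = 9.0·(56.1°·π/180) = 9.0·0.9791 = 8.81 m
c_u = 1.55·169·4.37 / (8.81·9.0) = 1144.7 / 79.31 = 14.43 kPa

c_u = 14.4 kPa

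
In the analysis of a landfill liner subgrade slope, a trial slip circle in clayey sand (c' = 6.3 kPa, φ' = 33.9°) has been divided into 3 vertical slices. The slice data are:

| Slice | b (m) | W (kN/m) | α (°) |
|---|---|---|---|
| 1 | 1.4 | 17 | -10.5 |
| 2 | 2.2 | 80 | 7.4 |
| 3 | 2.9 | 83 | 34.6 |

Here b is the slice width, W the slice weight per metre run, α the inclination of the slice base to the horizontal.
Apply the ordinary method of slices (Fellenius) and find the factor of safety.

Ordinary method of slices: FS = Σ[c'·Δl_i + (W_i cosα_i)·tanφ'] / Σ W_i sinα_i, with Δl_i = b_i / cosα_i.
Slice 1: Δl = 1.4/cos(-10.5°) = 1.424 m; N'_1 = 17·cos(-10.5°) = 16.7; c'Δl = 8.97; W sinα = -3.1
Slice 2: Δl = 2.2/cos7.4° = 2.218 m; N'_2 = 80·cos7.4° = 79.3; c'Δl = 13.98; W sinα = 10.3
Slice 3: Δl = 2.9/cos34.6° = 3.523 m; N'_3 = 83·cos34.6° = 68.3; c'Δl = 22.20; W sinα = 47.1
Σc'Δl = 45.1 kN/m; ΣN' = 164.4 kN/m; ΣW sinα = 54.3 kN/m
Resisting = 45.1 + 164.4·tan33.9° = 45.1 + 110.5 = 155.6 kN/m
FS = 155.6 / 54.3 = 2.864

FS = 2.86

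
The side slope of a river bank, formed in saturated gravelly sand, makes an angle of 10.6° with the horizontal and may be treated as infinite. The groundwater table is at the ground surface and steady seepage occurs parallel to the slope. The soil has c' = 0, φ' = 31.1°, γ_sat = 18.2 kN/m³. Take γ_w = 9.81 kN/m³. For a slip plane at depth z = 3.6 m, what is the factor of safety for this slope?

With seepage parallel to the slope and the water table at the surface, the effective normal stress on the slip plane uses the buoyant unit weight γ' = γ_sat − γ_w while the driving shear stress uses γ_sat:
FS = [c' + γ' z cos²β tanφ'] / [γ_sat z sinβ cosβ]
(For c' = 0 this reduces to FS = (γ'/γ_sat)·tanφ'/tanβ.)
γ' = 18.2 − 9.81 = 8.39 kN/m³
Numerator = 0.0 + 8.39·3.6·cos²10.6°·tan31.1° = 0.0 + 8.39·3.6·0.9662·0.6032 = 17.604 kPa
Denominator = 18.2·3.6·sin10.6°·cos10.6° = 18.2·3.6·0.1840·0.9829 = 11.847 kPa
FS = 17.604 / 11.847 = 1.486

FS = 1.49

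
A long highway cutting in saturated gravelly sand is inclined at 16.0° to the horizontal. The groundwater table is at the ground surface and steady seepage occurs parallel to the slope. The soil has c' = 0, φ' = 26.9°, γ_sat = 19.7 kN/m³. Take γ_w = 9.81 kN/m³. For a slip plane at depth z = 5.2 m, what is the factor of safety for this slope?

FS = 0.89

With seepage parallel to the slope and the water table at the surface, the effective normal stress on the slip plane uses the buoyant unit weight γ' = γ_sat − γ_w while the driving shear stress uses γ_sat:
FS = [c' + γ' z cos²β tanφ'] / [γ_sat z sinβ cosβ]
(For c' = 0 this reduces to FS = (γ'/γ_sat)·tanφ'/tanβ.)
γ' = 19.7 − 9.81 = 9.89 kN/m³
Numerator = 0.0 + 9.89·5.2·cos²16.0°·tan26.9° = 0.0 + 9.89·5.2·0.9240·0.5073 = 24.109 kPa
Denominator = 19.7·5.2·sin16.0°·cos16.0° = 19.7·5.2·0.2756·0.9613 = 27.142 kPa
FS = 24.109 / 27.142 = 0.888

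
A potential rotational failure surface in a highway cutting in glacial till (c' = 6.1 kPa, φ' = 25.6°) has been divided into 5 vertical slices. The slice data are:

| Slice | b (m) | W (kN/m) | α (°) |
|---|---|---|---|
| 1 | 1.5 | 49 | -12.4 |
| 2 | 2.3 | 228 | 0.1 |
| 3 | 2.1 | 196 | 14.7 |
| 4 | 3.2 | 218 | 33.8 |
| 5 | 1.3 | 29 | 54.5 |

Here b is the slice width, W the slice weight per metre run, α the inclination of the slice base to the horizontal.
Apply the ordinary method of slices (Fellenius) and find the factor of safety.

FS = 2.12

Ordinary method of slices: FS = Σ[c'·Δl_i + (W_i cosα_i)·tanφ'] / Σ W_i sinα_i, with Δl_i = b_i / cosα_i.
Slice 1: Δl = 1.5/cos(-12.4°) = 1.536 m; N'_1 = 49·cos(-12.4°) = 47.9; c'Δl = 9.37; W sinα = -10.5
Slice 2: Δl = 2.3/cos0.1° = 2.300 m; N'_2 = 228·cos0.1° = 228.0; c'Δl = 14.03; W sinα = 0.4
Slice 3: Δl = 2.1/cos14.7° = 2.171 m; N'_3 = 196·cos14.7° = 189.6; c'Δl = 13.24; W sinα = 49.7
Slice 4: Δl = 3.2/cos33.8° = 3.851 m; N'_4 = 218·cos33.8° = 181.2; c'Δl = 23.49; W sinα = 121.3
Slice 5: Δl = 1.3/cos54.5° = 2.239 m; N'_5 = 29·cos54.5° = 16.8; c'Δl = 13.66; W sinα = 23.6
Σc'Δl = 73.8 kN/m; ΣN' = 663.4 kN/m; ΣW sinα = 184.5 kN/m
Resisting = 73.8 + 663.4·tan25.6° = 73.8 + 317.9 = 391.7 kN/m
FS = 391.7 / 184.5 = 2.123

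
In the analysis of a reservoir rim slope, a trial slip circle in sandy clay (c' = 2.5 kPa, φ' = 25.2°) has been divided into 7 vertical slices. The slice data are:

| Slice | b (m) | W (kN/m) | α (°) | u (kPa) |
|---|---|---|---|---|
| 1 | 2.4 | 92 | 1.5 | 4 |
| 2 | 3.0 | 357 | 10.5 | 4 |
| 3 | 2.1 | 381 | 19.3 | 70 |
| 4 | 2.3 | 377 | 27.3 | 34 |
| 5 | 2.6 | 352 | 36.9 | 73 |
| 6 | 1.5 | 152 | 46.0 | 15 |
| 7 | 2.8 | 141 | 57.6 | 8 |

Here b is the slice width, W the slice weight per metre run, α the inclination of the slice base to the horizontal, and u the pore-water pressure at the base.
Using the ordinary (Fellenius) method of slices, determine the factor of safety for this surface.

Ordinary method of slices: FS = Σ[c'·Δl_i + (W_i cosα_i − u_i·Δl_i)·tanφ'] / Σ W_i sinα_i, with Δl_i = b_i / cosα_i.
Slice 1: Δl = 2.4/cos1.5° = 2.401 m; N'_1 = 92·cos1.5° − 4·2.401 = 82.4; c'Δl = 6.00; W sinα = 2.4
Slice 2: Δl = 3.0/cos10.5° = 3.051 m; N'_2 = 357·cos10.5° − 4·3.051 = 338.8; c'Δl = 7.63; W sinα = 65.1
Slice 3: Δl = 2.1/cos19.3° = 2.225 m; N'_3 = 381·cos19.3° − 70·2.225 = 203.8; c'Δl = 5.56; W sinα = 125.9
Slice 4: Δl = 2.3/cos27.3° = 2.588 m; N'_4 = 377·cos27.3° − 34·2.588 = 247.0; c'Δl = 6.47; W sinα = 172.9
Slice 5: Δl = 2.6/cos36.9° = 3.251 m; N'_5 = 352·cos36.9° − 73·3.251 = 44.1; c'Δl = 8.13; W sinα = 211.3
Slice 6: Δl = 1.5/cos46.0° = 2.159 m; N'_6 = 152·cos46.0° − 15·2.159 = 73.2; c'Δl = 5.40; W sinα = 109.3
Slice 7: Δl = 2.8/cos57.6° = 5.226 m; N'_7 = 141·cos57.6° − 8·5.226 = 33.7; c'Δl = 13.06; W sinα = 119.1
Σc'Δl = 52.3 kN/m; ΣN' = 1023.1 kN/m; ΣW sinα = 806.0 kN/m
Resisting = 52.3 + 1023.1·tan25.2° = 52.3 + 481.4 = 533.7 kN/m
FS = 533.7 / 806.0 = 0.662

FS = 0.66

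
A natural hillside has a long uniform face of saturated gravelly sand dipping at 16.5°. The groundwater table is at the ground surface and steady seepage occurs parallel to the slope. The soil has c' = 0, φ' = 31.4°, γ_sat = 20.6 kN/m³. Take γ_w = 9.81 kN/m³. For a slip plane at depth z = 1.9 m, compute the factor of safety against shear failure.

With seepage parallel to the slope and the water table at the surface, the effective normal stress on the slip plane uses the buoyant unit weight γ' = γ_sat − γ_w while the driving shear stress uses γ_sat:
FS = [c' + γ' z cos²β tanφ'] / [γ_sat z sinβ cosβ]
(For c' = 0 this reduces to FS = (γ'/γ_sat)·tanφ'/tanβ.)
γ' = 20.6 − 9.81 = 10.79 kN/m³
Numerator = 0.0 + 10.79·1.9·cos²16.5°·tan31.4° = 0.0 + 10.79·1.9·0.9193·0.6104 = 11.504 kPa
Denominator = 20.6·1.9·sin16.5°·cos16.5° = 20.6·1.9·0.2840·0.9588 = 10.659 kPa
FS = 11.504 / 10.659 = 1.079

FS = 1.08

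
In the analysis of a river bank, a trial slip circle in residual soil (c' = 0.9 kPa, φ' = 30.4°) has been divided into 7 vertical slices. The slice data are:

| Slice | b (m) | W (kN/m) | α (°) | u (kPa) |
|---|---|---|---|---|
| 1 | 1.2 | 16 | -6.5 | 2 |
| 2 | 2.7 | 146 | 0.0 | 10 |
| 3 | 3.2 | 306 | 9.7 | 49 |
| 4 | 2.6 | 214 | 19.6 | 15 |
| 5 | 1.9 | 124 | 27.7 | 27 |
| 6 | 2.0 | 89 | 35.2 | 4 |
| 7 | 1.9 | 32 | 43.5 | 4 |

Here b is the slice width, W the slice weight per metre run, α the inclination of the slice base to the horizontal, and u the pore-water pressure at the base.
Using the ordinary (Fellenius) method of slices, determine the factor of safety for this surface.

Ordinary method of slices: FS = Σ[c'·Δl_i + (W_i cosα_i − u_i·Δl_i)·tanφ'] / Σ W_i sinα_i, with Δl_i = b_i / cosα_i.
Slice 1: Δl = 1.2/cos(-6.5°) = 1.208 m; N'_1 = 16·cos(-6.5°) − 2·1.208 = 13.5; c'Δl = 1.09; W sinα = -1.8
Slice 2: Δl = 2.7/cos0.0° = 2.700 m; N'_2 = 146·cos0.0° − 10·2.700 = 119.0; c'Δl = 2.43; W sinα = 0.0
Slice 3: Δl = 3.2/cos9.7° = 3.246 m; N'_3 = 306·cos9.7° − 49·3.246 = 142.6; c'Δl = 2.92; W sinα = 51.6
Slice 4: Δl = 2.6/cos19.6° = 2.760 m; N'_4 = 214·cos19.6° − 15·2.760 = 160.2; c'Δl = 2.48; W sinα = 71.8
Slice 5: Δl = 1.9/cos27.7° = 2.146 m; N'_5 = 124·cos27.7° − 27·2.146 = 51.8; c'Δl = 1.93; W sinα = 57.6
Slice 6: Δl = 2.0/cos35.2° = 2.448 m; N'_6 = 89·cos35.2° − 4·2.448 = 62.9; c'Δl = 2.20; W sinα = 51.3
Slice 7: Δl = 1.9/cos43.5° = 2.619 m; N'_7 = 32·cos43.5° − 4·2.619 = 12.7; c'Δl = 2.36; W sinα = 22.0
Σc'Δl = 15.4 kN/m; ΣN' = 562.8 kN/m; ΣW sinα = 252.5 kN/m
Resisting = 15.4 + 562.8·tan30.4° = 15.4 + 330.2 = 345.6 kN/m
FS = 345.6 / 252.5 = 1.369

FS = 1.37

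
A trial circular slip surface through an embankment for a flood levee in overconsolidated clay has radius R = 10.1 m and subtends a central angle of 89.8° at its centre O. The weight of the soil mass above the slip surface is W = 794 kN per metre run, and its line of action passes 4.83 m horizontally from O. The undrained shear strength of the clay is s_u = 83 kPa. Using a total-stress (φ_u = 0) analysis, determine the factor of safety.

FS = 3.46

Taking moments about the centre O, the resisting moment is provided by the undrained shear strength acting along the arc:
Arc length L_a = R·θ = 10.1·(89.8°·π/180) = 10.1·1.5673 = 15.83 m
M_R = s_u·L_a·R = 83·15.83·10.1 = 13270.1 kN·m/m
M_D = W·d = 794·4.83 = 3835.0 kN·m/m
FS = M_R / M_D = 13270.1 / 3835.0 = 3.460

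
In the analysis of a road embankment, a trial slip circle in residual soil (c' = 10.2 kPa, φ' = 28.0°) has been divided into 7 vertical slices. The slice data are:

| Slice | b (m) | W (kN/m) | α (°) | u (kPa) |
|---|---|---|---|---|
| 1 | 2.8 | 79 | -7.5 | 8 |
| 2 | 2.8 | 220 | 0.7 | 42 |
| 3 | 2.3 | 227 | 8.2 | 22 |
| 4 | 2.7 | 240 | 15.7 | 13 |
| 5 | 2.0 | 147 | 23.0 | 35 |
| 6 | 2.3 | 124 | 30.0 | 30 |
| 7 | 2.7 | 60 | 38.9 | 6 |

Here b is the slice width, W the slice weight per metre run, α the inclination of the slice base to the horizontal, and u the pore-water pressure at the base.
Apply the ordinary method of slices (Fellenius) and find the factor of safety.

FS = 2.16

Ordinary method of slices: FS = Σ[c'·Δl_i + (W_i cosα_i − u_i·Δl_i)·tanφ'] / Σ W_i sinα_i, with Δl_i = b_i / cosα_i.
Slice 1: Δl = 2.8/cos(-7.5°) = 2.824 m; N'_1 = 79·cos(-7.5°) − 8·2.824 = 55.7; c'Δl = 28.81; W sinα = -10.3
Slice 2: Δl = 2.8/cos0.7° = 2.800 m; N'_2 = 220·cos0.7° − 42·2.800 = 102.4; c'Δl = 28.56; W sinα = 2.7
Slice 3: Δl = 2.3/cos8.2° = 2.324 m; N'_3 = 227·cos8.2° − 22·2.324 = 173.6; c'Δl = 23.70; W sinα = 32.4
Slice 4: Δl = 2.7/cos15.7° = 2.805 m; N'_4 = 240·cos15.7° − 13·2.805 = 194.6; c'Δl = 28.61; W sinα = 64.9
Slice 5: Δl = 2.0/cos23.0° = 2.173 m; N'_5 = 147·cos23.0° − 35·2.173 = 59.3; c'Δl = 22.16; W sinα = 57.4
Slice 6: Δl = 2.3/cos30.0° = 2.656 m; N'_6 = 124·cos30.0° − 30·2.656 = 27.7; c'Δl = 27.09; W sinα = 62.0
Slice 7: Δl = 2.7/cos38.9° = 3.469 m; N'_7 = 60·cos38.9° − 6·3.469 = 25.9; c'Δl = 35.39; W sinα = 37.7
Σc'Δl = 194.3 kN/m; ΣN' = 639.1 kN/m; ΣW sinα = 246.8 kN/m
Resisting = 194.3 + 639.1·tan28.0° = 194.3 + 339.8 = 534.1 kN/m
FS = 534.1 / 246.8 = 2.164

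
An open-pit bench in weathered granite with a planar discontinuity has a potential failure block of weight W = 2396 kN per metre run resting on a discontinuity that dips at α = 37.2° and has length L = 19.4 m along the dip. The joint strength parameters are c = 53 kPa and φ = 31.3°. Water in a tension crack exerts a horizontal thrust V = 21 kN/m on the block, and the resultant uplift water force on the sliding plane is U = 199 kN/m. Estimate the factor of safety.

Resolving the block weight along and normal to the plane and applying the Mohr–Coulomb strength on the joint:
N' = W cosα − U − V sinα = 2396·cos37.2° − 199 − 21·sin37.2° = 1696.8 kN/m
Driving force T = W sinα + V cosα = 2396·sin37.2° + 21·cos37.2° = 1465.3 kN/m
Resisting force R = c·L + N'·tanφ = 53·19.4 + 1696.8·tan31.3° = 1028.2 + 1031.7 = 2059.9 kN/m
FS = R / T = 2059.9 / 1465.3 = 1.406

FS = 1.41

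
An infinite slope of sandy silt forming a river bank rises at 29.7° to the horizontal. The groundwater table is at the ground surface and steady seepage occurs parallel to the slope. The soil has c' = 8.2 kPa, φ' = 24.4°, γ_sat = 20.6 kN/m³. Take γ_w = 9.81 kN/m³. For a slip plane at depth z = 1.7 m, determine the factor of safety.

With seepage parallel to the slope and the water table at the surface, the effective normal stress on the slip plane uses the buoyant unit weight γ' = γ_sat − γ_w while the driving shear stress uses γ_sat:
FS = [c' + γ' z cos²β tanφ'] / [γ_sat z sinβ cosβ]
γ' = 20.6 − 9.81 = 10.79 kN/m³
Numerator = 8.2 + 10.79·1.7·cos²29.7°·tan24.4° = 8.2 + 10.79·1.7·0.7545·0.4536 = 14.478 kPa
Denominator = 20.6·1.7·sin29.7°·cos29.7° = 20.6·1.7·0.4955·0.8686 = 15.072 kPa
FS = 14.478 / 15.072 = 0.961

FS = 0.96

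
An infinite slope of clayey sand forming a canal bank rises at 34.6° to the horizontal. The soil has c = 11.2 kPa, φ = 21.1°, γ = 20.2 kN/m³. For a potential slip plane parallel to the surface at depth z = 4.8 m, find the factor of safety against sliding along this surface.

For an infinite slope with a slip plane parallel to the surface (no pore pressure): FS = [c + γz cos²β tanφ] / [γz sinβ cosβ].
γz = 20.2·4.8 = 96.96 kN/m²
Numerator = 11.2 + 96.96·cos²34.6°·tan21.1° = 11.2 + 96.96·0.6776·0.3859 = 36.550 kPa
Denominator = 96.96·sin34.6°·cos34.6° = 96.96·0.5678·0.8231 = 45.320 kPa
FS = 36.550 / 45.320 = 0.806

FS = 0.81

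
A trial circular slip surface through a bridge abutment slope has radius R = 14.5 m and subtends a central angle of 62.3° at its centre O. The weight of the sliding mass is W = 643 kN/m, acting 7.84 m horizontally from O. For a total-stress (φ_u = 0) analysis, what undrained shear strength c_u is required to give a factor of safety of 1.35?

FS = c_u·L_a·R / (W·d), so c_u = FS·W·d / (L_a·R).
Arc length L_a = R·θ = 14.5·(62.3°·π/180) = 14.5·1.0873 = 15.77 m
c_u = 1.35·643·7.84 / (15.77·14.5) = 6805.5 / 228.61 = 29.77 kPa

c_u = 29.8 kPa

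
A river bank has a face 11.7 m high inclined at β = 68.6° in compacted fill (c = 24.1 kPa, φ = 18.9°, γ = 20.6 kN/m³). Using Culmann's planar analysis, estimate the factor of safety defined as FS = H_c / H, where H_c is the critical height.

H_c = (4c/γ) · sinβ cosφ / [1 − cos(β − φ)]
    = (4·24.1/20.6) · sin68.6°·cos18.9° / [1 − cos49.7°]
    = 4.680 · 0.8809 / 0.3532 = 11.67 m
FS = H_c / H = 11.67 / 11.7 = 0.997

FS = 1.00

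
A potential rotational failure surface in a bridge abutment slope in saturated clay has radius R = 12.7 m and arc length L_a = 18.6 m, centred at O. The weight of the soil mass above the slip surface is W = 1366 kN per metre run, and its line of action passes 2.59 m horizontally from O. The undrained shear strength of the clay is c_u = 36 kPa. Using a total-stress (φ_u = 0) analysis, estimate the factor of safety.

FS = 2.40

Taking moments about the centre O, the resisting moment is provided by the undrained shear strength acting along the arc:
M_R = c_u·L_a·R = 36·18.60·12.7 = 8503.9 kN·m/m
M_D = W·d = 1366·2.59 = 3537.9 kN·m/m
FS = M_R / M_D = 8503.9 / 3537.9 = 2.404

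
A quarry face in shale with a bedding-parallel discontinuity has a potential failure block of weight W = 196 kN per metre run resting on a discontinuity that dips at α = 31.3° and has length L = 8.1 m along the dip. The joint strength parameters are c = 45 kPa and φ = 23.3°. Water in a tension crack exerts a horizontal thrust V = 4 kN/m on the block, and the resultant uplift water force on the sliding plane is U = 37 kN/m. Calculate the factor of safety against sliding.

Resolving the block weight along and normal to the plane and applying the Mohr–Coulomb strength on the joint:
N' = W cosα − U − V sinα = 196·cos31.3° − 37 − 4·sin31.3° = 128.4 kN/m
Driving force T = W sinα + V cosα = 196·sin31.3° + 4·cos31.3° = 105.2 kN/m
Resisting force R = c·L + N'·tanφ = 45·8.1 + 128.4·tan23.3° = 364.5 + 55.3 = 419.8 kN/m
FS = R / T = 419.8 / 105.2 = 3.989

FS = 3.99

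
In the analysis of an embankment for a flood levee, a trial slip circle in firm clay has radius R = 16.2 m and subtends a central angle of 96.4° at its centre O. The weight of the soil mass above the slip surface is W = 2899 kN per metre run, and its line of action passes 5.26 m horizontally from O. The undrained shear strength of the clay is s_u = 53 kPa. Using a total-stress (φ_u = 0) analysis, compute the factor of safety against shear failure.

FS = 1.53

Taking moments about the centre O, the resisting moment is provided by the undrained shear strength acting along the arc:
Arc length L_a = R·θ = 16.2·(96.4°·π/180) = 16.2·1.6825 = 27.26 m
M_R = s_u·L_a·R = 53·27.26·16.2 = 23402.4 kN·m/m
M_D = W·d = 2899·5.26 = 15248.7 kN·m/m
FS = M_R / M_D = 23402.4 / 15248.7 = 1.535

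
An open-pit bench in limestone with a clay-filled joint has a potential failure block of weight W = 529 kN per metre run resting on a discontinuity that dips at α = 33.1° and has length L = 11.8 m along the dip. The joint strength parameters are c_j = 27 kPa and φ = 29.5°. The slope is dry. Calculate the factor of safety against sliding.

FS = 1.97

Resolving the block weight along and normal to the plane and applying the Mohr–Coulomb strength on the joint:
N' = W cosα = 529·cos33.1° = 443.2 kN/m
Driving force T = W sinα = 529·sin33.1° = 288.9 kN/m
Resisting force R = c_j·L + N'·tanφ = 27·11.8 + 443.2·tan29.5° = 318.6 + 250.7 = 569.3 kN/m
FS = R / T = 569.3 / 288.9 = 1.971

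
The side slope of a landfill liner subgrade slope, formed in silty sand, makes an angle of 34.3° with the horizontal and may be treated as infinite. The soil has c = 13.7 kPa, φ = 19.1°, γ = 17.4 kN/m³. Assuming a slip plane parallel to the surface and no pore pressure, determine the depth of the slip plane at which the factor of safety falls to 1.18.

Setting FS = 1.18 in FS = [c + γz cos²β tanφ] / [γz sinβ cosβ] and solving for z:
z = c / [γ cosβ (FS·sinβ − cosβ·tanφ)]
  = 13.7 / [17.4·cos34.3°·(1.18·sin34.3° − cos34.3°·tan19.1°)]
  = 13.7 / [17.4·0.8261·(1.18·0.5635 − 0.8261·0.3463)]
  = 13.7 / 5.4463 = 2.515 m

z = 2.52 m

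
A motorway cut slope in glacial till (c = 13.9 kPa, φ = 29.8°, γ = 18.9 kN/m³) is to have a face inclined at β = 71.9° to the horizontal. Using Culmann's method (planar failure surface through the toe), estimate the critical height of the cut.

H_c = 9.40 m

Culmann's analysis gives the critical failure plane at α_cr = (β + φ)/2 = (71.9 + 29.8)/2 = 50.9°, and the critical height
H_c = (4c/γ) · sinβ cosφ / [1 − cos(β − φ)]
    = (4·13.9/18.9) · sin71.9°·cos29.8° / [1 − cos(42.1°)]
    = 2.942 · 0.9505·0.8678 / [1 − 0.7420]
    = 2.942 · 0.8248 / 0.2580
    = 9.40 m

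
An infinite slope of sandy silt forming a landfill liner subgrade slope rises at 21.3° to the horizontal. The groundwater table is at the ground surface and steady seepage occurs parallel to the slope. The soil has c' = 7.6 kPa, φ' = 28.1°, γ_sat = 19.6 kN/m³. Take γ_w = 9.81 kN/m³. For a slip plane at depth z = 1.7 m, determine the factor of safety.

FS = 1.36

With seepage parallel to the slope and the water table at the surface, the effective normal stress on the slip plane uses the buoyant unit weight γ' = γ_sat − γ_w while the driving shear stress uses γ_sat:
FS = [c' + γ' z cos²β tanφ'] / [γ_sat z sinβ cosβ]
γ' = 19.6 − 9.81 = 9.79 kN/m³
Numerator = 7.6 + 9.79·1.7·cos²21.3°·tan28.1° = 7.6 + 9.79·1.7·0.8680·0.5340 = 15.314 kPa
Denominator = 19.6·1.7·sin21.3°·cos21.3° = 19.6·1.7·0.3633·0.9317 = 11.277 kPa
FS = 15.314 / 11.277 = 1.358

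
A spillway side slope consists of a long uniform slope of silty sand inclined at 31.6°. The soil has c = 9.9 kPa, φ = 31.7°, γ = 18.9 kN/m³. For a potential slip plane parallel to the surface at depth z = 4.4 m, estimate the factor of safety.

For an infinite slope with a slip plane parallel to the surface (no pore pressure): FS = [c + γz cos²β tanφ] / [γz sinβ cosβ].
γz = 18.9·4.4 = 83.16 kN/m²
Numerator = 9.9 + 83.16·cos²31.6°·tan31.7° = 9.9 + 83.16·0.7254·0.6176 = 47.159 kPa
Denominator = 83.16·sin31.6°·cos31.6° = 83.16·0.5240·0.8517 = 37.114 kPa
FS = 47.159 / 37.114 = 1.271

FS = 1.27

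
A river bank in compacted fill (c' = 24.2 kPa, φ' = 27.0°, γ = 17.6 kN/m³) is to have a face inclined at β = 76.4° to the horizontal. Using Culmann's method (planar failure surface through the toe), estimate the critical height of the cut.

Culmann's analysis gives the critical failure plane at α_cr = (β + φ')/2 = (76.4 + 27.0)/2 = 51.7°, and the critical height
H_c = (4c'/γ) · sinβ cosφ' / [1 − cos(β − φ')]
    = (4·24.2/17.6) · sin76.4°·cos27.0° / [1 − cos(49.4°)]
    = 5.500 · 0.9720·0.8910 / [1 − 0.6508]
    = 5.500 · 0.8660 / 0.3492
    = 13.64 m

H_c = 13.64 m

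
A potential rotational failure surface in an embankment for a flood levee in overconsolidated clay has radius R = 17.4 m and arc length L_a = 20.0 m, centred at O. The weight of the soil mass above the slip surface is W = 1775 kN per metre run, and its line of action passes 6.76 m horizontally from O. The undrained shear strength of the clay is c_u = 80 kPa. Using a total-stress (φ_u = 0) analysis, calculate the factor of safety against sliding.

Taking moments about the centre O, the resisting moment is provided by the undrained shear strength acting along the arc:
M_R = c_u·L_a·R = 80·20.00·17.4 = 27840.0 kN·m/m
M_D = W·d = 1775·6.76 = 11999.0 kN·m/m
FS = M_R / M_D = 27840.0 / 11999.0 = 2.320

FS = 2.32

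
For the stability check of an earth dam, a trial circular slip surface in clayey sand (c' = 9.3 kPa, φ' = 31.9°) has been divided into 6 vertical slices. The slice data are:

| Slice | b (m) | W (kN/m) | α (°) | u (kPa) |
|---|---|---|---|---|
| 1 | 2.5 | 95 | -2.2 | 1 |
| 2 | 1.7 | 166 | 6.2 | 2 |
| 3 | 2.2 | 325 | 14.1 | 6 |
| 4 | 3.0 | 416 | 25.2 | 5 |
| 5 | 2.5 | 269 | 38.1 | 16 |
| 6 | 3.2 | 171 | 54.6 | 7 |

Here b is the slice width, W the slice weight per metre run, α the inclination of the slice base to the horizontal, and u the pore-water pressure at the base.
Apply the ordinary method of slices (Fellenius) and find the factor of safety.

Ordinary method of slices: FS = Σ[c'·Δl_i + (W_i cosα_i − u_i·Δl_i)·tanφ'] / Σ W_i sinα_i, with Δl_i = b_i / cosα_i.
Slice 1: Δl = 2.5/cos(-2.2°) = 2.502 m; N'_1 = 95·cos(-2.2°) − 1·2.502 = 92.4; c'Δl = 23.27; W sinα = -3.6
Slice 2: Δl = 1.7/cos6.2° = 1.710 m; N'_2 = 166·cos6.2° − 2·1.710 = 161.6; c'Δl = 15.90; W sinα = 17.9
Slice 3: Δl = 2.2/cos14.1° = 2.268 m; N'_3 = 325·cos14.1° − 6·2.268 = 301.6; c'Δl = 21.10; W sinα = 79.2
Slice 4: Δl = 3.0/cos25.2° = 3.316 m; N'_4 = 416·cos25.2° − 5·3.316 = 359.8; c'Δl = 30.83; W sinα = 177.1
Slice 5: Δl = 2.5/cos38.1° = 3.177 m; N'_5 = 269·cos38.1° − 16·3.177 = 160.9; c'Δl = 29.55; W sinα = 166.0
Slice 6: Δl = 3.2/cos54.6° = 5.524 m; N'_6 = 171·cos54.6° − 7·5.524 = 60.4; c'Δl = 51.37; W sinα = 139.4
Σc'Δl = 172.0 kN/m; ΣN' = 1136.7 kN/m; ΣW sinα = 575.9 kN/m
Resisting = 172.0 + 1136.7·tan31.9° = 172.0 + 707.5 = 879.6 kN/m
FS = 879.6 / 575.9 = 1.527

FS = 1.53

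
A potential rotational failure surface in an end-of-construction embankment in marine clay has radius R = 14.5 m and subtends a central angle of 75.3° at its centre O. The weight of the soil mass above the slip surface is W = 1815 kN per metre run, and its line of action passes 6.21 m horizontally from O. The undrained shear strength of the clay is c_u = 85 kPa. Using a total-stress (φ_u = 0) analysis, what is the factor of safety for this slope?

Taking moments about the centre O, the resisting moment is provided by the undrained shear strength acting along the arc:
Arc length L_a = R·θ = 14.5·(75.3°·π/180) = 14.5·1.3142 = 19.06 m
M_R = c_u·L_a·R = 85·19.06·14.5 = 23487.0 kN·m/m
M_D = W·d = 1815·6.21 = 11271.1 kN·m/m
FS = M_R / M_D = 23487.0 / 11271.1 = 2.084

FS = 2.08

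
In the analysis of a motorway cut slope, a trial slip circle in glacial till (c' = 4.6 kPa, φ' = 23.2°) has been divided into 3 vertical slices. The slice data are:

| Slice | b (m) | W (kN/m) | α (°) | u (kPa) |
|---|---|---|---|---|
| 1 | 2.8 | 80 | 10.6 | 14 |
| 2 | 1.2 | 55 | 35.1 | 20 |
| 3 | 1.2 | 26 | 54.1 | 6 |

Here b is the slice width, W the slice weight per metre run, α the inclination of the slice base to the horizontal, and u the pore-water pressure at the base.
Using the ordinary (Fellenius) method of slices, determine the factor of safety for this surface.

FS = 0.80

Ordinary method of slices: FS = Σ[c'·Δl_i + (W_i cosα_i − u_i·Δl_i)·tanφ'] / Σ W_i sinα_i, with Δl_i = b_i / cosα_i.
Slice 1: Δl = 2.8/cos10.6° = 2.849 m; N'_1 = 80·cos10.6° − 14·2.849 = 38.8; c'Δl = 13.10; W sinα = 14.7
Slice 2: Δl = 1.2/cos35.1° = 1.467 m; N'_2 = 55·cos35.1° − 20·1.467 = 15.7; c'Δl = 6.75; W sinα = 31.6
Slice 3: Δl = 1.2/cos54.1° = 2.046 m; N'_3 = 26·cos54.1° − 6·2.046 = 3.0; c'Δl = 9.41; W sinα = 21.1
Σc'Δl = 29.3 kN/m; ΣN' = 57.4 kN/m; ΣW sinα = 67.4 kN/m
Resisting = 29.3 + 57.4·tan23.2° = 29.3 + 24.6 = 53.9 kN/m
FS = 53.9 / 67.4 = 0.799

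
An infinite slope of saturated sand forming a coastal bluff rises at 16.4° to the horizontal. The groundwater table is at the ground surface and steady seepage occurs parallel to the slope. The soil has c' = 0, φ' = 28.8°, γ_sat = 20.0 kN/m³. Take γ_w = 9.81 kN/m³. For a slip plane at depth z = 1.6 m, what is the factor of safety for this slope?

With seepage parallel to the slope and the water table at the surface, the effective normal stress on the slip plane uses the buoyant unit weight γ' = γ_sat − γ_w while the driving shear stress uses γ_sat:
FS = [c' + γ' z cos²β tanφ'] / [γ_sat z sinβ cosβ]
(For c' = 0 this reduces to FS = (γ'/γ_sat)·tanφ'/tanβ.)
γ' = 20.0 − 9.81 = 10.19 kN/m³
Numerator = 0.0 + 10.19·1.6·cos²16.4°·tan28.8° = 0.0 + 10.19·1.6·0.9203·0.5498 = 8.249 kPa
Denominator = 20.0·1.6·sin16.4°·cos16.4° = 20.0·1.6·0.2823·0.9593 = 8.667 kPa
FS = 8.249 / 8.667 = 0.952

FS = 0.95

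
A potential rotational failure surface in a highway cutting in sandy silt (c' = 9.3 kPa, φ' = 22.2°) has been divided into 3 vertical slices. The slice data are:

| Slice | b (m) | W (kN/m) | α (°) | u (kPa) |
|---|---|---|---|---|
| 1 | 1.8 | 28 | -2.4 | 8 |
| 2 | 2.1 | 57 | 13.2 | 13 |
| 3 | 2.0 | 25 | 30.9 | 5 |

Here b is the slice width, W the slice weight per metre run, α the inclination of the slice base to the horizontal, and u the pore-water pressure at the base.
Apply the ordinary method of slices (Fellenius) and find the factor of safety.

Ordinary method of slices: FS = Σ[c'·Δl_i + (W_i cosα_i − u_i·Δl_i)·tanφ'] / Σ W_i sinα_i, with Δl_i = b_i / cosα_i.
Slice 1: Δl = 1.8/cos(-2.4°) = 1.802 m; N'_1 = 28·cos(-2.4°) − 8·1.802 = 13.6; c'Δl = 16.75; W sinα = -1.2
Slice 2: Δl = 2.1/cos13.2° = 2.157 m; N'_2 = 57·cos13.2° − 13·2.157 = 27.5; c'Δl = 20.06; W sinα = 13.0
Slice 3: Δl = 2.0/cos30.9° = 2.331 m; N'_3 = 25·cos30.9° − 5·2.331 = 9.8; c'Δl = 21.68; W sinα = 12.8
Σc'Δl = 58.5 kN/m; ΣN' = 50.8 kN/m; ΣW sinα = 24.7 kN/m
Resisting = 58.5 + 50.8·tan22.2° = 58.5 + 20.7 = 79.2 kN/m
FS = 79.2 / 24.7 = 3.210

FS = 3.21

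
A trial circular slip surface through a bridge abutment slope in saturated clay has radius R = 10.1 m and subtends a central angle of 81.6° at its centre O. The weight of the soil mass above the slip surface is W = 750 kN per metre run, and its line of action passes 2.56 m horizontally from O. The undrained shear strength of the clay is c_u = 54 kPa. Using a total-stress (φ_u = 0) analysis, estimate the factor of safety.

FS = 4.09

Taking moments about the centre O, the resisting moment is provided by the undrained shear strength acting along the arc:
Arc length L_a = R·θ = 10.1·(81.6°·π/180) = 10.1·1.4242 = 14.38 m
M_R = c_u·L_a·R = 54·14.38·10.1 = 7845.2 kN·m/m
M_D = W·d = 750·2.56 = 1920.0 kN·m/m
FS = M_R / M_D = 7845.2 / 1920.0 = 4.086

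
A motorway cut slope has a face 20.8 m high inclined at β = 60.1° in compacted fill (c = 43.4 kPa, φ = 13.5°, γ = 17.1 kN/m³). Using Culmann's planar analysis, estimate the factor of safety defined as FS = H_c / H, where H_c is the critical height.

FS = 1.31

H_c = (4c/γ) · sinβ cosφ / [1 − cos(β − φ)]
    = (4·43.4/17.1) · sin60.1°·cos13.5° / [1 − cos46.6°]
    = 10.152 · 0.8429 / 0.3129 = 27.35 m
FS = H_c / H = 27.35 / 20.8 = 1.315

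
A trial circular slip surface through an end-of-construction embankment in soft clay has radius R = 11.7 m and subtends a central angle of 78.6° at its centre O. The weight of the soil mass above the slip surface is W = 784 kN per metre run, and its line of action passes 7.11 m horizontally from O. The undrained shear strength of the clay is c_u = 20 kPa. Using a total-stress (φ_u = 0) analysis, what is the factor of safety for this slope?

Taking moments about the centre O, the resisting moment is provided by the undrained shear strength acting along the arc:
Arc length L_a = R·θ = 11.7·(78.6°·π/180) = 11.7·1.3718 = 16.05 m
M_R = c_u·L_a·R = 20·16.05·11.7 = 3755.8 kN·m/m
M_D = W·d = 784·7.11 = 5574.2 kN·m/m
FS = M_R / M_D = 3755.8 / 5574.2 = 0.674

FS = 0.67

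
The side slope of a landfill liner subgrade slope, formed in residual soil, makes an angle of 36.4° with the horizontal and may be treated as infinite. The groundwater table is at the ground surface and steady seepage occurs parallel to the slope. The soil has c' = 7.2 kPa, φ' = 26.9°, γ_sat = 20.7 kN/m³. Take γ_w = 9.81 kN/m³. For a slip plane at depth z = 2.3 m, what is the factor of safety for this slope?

With seepage parallel to the slope and the water table at the surface, the effective normal stress on the slip plane uses the buoyant unit weight γ' = γ_sat − γ_w while the driving shear stress uses γ_sat:
FS = [c' + γ' z cos²β tanφ'] / [γ_sat z sinβ cosβ]
γ' = 20.7 − 9.81 = 10.89 kN/m³
Numerator = 7.2 + 10.89·2.3·cos²36.4°·tan26.9° = 7.2 + 10.89·2.3·0.6479·0.5073 = 15.432 kPa
Denominator = 20.7·2.3·sin36.4°·cos36.4° = 20.7·2.3·0.5934·0.8049 = 22.740 kPa
FS = 15.432 / 22.740 = 0.679

FS = 0.68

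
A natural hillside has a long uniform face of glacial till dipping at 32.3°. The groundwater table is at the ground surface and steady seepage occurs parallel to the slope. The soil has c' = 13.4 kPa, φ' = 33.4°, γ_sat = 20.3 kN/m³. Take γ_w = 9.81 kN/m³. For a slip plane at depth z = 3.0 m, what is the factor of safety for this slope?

With seepage parallel to the slope and the water table at the surface, the effective normal stress on the slip plane uses the buoyant unit weight γ' = γ_sat − γ_w while the driving shear stress uses γ_sat:
FS = [c' + γ' z cos²β tanφ'] / [γ_sat z sinβ cosβ]
γ' = 20.3 − 9.81 = 10.49 kN/m³
Numerator = 13.4 + 10.49·3.0·cos²32.3°·tan33.4° = 13.4 + 10.49·3.0·0.7145·0.6594 = 28.226 kPa
Denominator = 20.3·3.0·sin32.3°·cos32.3° = 20.3·3.0·0.5344·0.8453 = 27.507 kPa
FS = 28.226 / 27.507 = 1.026

FS = 1.03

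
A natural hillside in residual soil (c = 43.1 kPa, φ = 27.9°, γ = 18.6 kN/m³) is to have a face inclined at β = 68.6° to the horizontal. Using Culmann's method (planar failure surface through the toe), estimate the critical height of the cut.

Culmann's analysis gives the critical failure plane at α_cr = (β + φ)/2 = (68.6 + 27.9)/2 = 48.2°, and the critical height
H_c = (4c/γ) · sinβ cosφ / [1 − cos(β − φ)]
    = (4·43.1/18.6) · sin68.6°·cos27.9° / [1 − cos(40.7°)]
    = 9.269 · 0.9311·0.8838 / [1 − 0.7581]
    = 9.269 · 0.8228 / 0.2419
    = 31.53 m

H_c = 31.53 m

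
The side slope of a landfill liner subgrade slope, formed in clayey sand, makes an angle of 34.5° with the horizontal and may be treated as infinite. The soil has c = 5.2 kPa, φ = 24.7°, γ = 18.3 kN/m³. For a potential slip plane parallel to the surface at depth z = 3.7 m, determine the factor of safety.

FS = 0.83

For an infinite slope with a slip plane parallel to the surface (no pore pressure): FS = [c + γz cos²β tanφ] / [γz sinβ cosβ].
γz = 18.3·3.7 = 67.71 kN/m²
Numerator = 5.2 + 67.71·cos²34.5°·tan24.7° = 5.2 + 67.71·0.6792·0.4599 = 26.352 kPa
Denominator = 67.71·sin34.5°·cos34.5° = 67.71·0.5664·0.8241 = 31.606 kPa
FS = 26.352 / 31.606 = 0.834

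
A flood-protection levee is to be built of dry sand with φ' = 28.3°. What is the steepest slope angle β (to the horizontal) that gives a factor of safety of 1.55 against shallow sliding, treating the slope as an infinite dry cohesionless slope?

For an infinite dry cohesionless slope FS = tanφ'/tanβ, so tanβ = tanφ' / FS.
tanβ = tan28.3° / 1.55 = 0.5384 / 1.55 = 0.3474
β = arctan(0.3474) = 19.16°

β = 19.2°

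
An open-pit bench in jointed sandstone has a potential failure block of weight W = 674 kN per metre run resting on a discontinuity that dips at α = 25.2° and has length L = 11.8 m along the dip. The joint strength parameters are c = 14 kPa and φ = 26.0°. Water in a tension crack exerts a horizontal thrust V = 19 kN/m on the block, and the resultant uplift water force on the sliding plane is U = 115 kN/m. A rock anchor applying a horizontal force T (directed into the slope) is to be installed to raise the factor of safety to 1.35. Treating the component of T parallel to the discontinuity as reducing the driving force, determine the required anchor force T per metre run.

Resolving forces along and normal to the sliding plane, with the horizontal anchor force T adding T·sinα to the effective normal force and T·cosα acting up the plane against the driving force:
FS = [cL + (W cosα − U − V sinα + T sinα) tanφ] / [W sinα + V cosα − T cosα]
Without the anchor: N' = 486.8 kN/m, driving T_d = 304.2 kN/m, resisting R = 14·11.8 + 486.8·tan26.0° = 402.6 kN/m, FS = 1.32.
Setting FS = 1.35 and solving for T:
1.35·(304.2 − T cos25.2°) = 402.6 + T sin25.2°·tan26.0°
T·(sin25.2°·tan26.0° + 1.35·cos25.2°) = 1.35·304.2 − 402.6
T·(0.4258·0.4877 + 1.35·0.9048) = 410.6 − 402.6 = 8.0
T·1.4292 = 8.0
T = 5.6 kN/m

T = 6 kN/m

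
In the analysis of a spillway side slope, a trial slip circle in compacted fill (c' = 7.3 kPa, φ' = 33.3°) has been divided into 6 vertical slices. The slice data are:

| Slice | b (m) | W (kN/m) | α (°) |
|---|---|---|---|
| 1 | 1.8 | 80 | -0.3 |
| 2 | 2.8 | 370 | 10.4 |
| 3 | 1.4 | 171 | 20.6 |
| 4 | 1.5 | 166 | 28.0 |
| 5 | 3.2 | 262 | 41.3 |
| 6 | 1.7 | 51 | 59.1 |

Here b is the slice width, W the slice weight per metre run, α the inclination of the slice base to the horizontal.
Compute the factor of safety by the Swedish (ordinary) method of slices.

Ordinary method of slices: FS = Σ[c'·Δl_i + (W_i cosα_i)·tanφ'] / Σ W_i sinα_i, with Δl_i = b_i / cosα_i.
Slice 1: Δl = 1.8/cos(-0.3°) = 1.800 m; N'_1 = 80·cos(-0.3°) = 80.0; c'Δl = 13.14; W sinα = -0.4
Slice 2: Δl = 2.8/cos10.4° = 2.847 m; N'_2 = 370·cos10.4° = 363.9; c'Δl = 20.78; W sinα = 66.8
Slice 3: Δl = 1.4/cos20.6° = 1.496 m; N'_3 = 171·cos20.6° = 160.1; c'Δl = 10.92; W sinα = 60.2
Slice 4: Δl = 1.5/cos28.0° = 1.699 m; N'_4 = 166·cos28.0° = 146.6; c'Δl = 12.40; W sinα = 77.9
Slice 5: Δl = 3.2/cos41.3° = 4.259 m; N'_5 = 262·cos41.3° = 196.8; c'Δl = 31.09; W sinα = 172.9
Slice 6: Δl = 1.7/cos59.1° = 3.310 m; N'_6 = 51·cos59.1° = 26.2; c'Δl = 24.17; W sinα = 43.8
Σc'Δl = 112.5 kN/m; ΣN' = 973.6 kN/m; ΣW sinα = 421.2 kN/m
Resisting = 112.5 + 973.6·tan33.3° = 112.5 + 639.5 = 752.0 kN/m
FS = 752.0 / 421.2 = 1.786

FS = 1.79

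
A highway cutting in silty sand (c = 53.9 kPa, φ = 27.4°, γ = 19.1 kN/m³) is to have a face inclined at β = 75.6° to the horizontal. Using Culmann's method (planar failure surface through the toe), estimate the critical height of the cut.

Culmann's analysis gives the critical failure plane at α_cr = (β + φ)/2 = (75.6 + 27.4)/2 = 51.5°, and the critical height
H_c = (4c/γ) · sinβ cosφ / [1 − cos(β − φ)]
    = (4·53.9/19.1) · sin75.6°·cos27.4° / [1 − cos(48.2°)]
    = 11.288 · 0.9686·0.8878 / [1 − 0.6665]
    = 11.288 · 0.8599 / 0.3335
    = 29.11 m

H_c = 29.11 m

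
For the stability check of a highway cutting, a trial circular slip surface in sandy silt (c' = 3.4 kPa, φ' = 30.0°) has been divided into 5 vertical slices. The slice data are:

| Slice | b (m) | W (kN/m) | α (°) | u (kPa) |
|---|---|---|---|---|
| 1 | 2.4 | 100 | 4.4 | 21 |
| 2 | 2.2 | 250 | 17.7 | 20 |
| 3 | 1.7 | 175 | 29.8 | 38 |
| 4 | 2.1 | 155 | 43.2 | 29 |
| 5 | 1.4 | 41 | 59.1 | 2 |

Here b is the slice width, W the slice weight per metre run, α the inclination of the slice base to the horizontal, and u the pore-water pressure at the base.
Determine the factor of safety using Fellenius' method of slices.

FS = 0.81

Ordinary method of slices: FS = Σ[c'·Δl_i + (W_i cosα_i − u_i·Δl_i)·tanφ'] / Σ W_i sinα_i, with Δl_i = b_i / cosα_i.
Slice 1: Δl = 2.4/cos4.4° = 2.407 m; N'_1 = 100·cos4.4° − 21·2.407 = 49.2; c'Δl = 8.18; W sinα = 7.7
Slice 2: Δl = 2.2/cos17.7° = 2.309 m; N'_2 = 250·cos17.7° − 20·2.309 = 192.0; c'Δl = 7.85; W sinα = 76.0
Slice 3: Δl = 1.7/cos29.8° = 1.959 m; N'_3 = 175·cos29.8° − 38·1.959 = 77.4; c'Δl = 6.66; W sinα = 87.0
Slice 4: Δl = 2.1/cos43.2° = 2.881 m; N'_4 = 155·cos43.2° − 29·2.881 = 29.4; c'Δl = 9.79; W sinα = 106.1
Slice 5: Δl = 1.4/cos59.1° = 2.726 m; N'_5 = 41·cos59.1° − 2·2.726 = 15.6; c'Δl = 9.27; W sinα = 35.2
Σc'Δl = 41.8 kN/m; ΣN' = 363.6 kN/m; ΣW sinα = 311.9 kN/m
Resisting = 41.8 + 363.6·tan30.0° = 41.8 + 209.9 = 251.7 kN/m
FS = 251.7 / 311.9 = 0.807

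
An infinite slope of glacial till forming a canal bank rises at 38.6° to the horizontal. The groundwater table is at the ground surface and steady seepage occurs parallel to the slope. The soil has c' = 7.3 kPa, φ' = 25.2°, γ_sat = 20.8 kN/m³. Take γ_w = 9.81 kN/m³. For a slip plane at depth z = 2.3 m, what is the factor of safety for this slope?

FS = 0.62

With seepage parallel to the slope and the water table at the surface, the effective normal stress on the slip plane uses the buoyant unit weight γ' = γ_sat − γ_w while the driving shear stress uses γ_sat:
FS = [c' + γ' z cos²β tanφ'] / [γ_sat z sinβ cosβ]
γ' = 20.8 − 9.81 = 10.99 kN/m³
Numerator = 7.3 + 10.99·2.3·cos²38.6°·tan25.2° = 7.3 + 10.99·2.3·0.6108·0.4706 = 14.565 kPa
Denominator = 20.8·2.3·sin38.6°·cos38.6° = 20.8·2.3·0.6239·0.7815 = 23.326 kPa
FS = 14.565 / 23.326 = 0.624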